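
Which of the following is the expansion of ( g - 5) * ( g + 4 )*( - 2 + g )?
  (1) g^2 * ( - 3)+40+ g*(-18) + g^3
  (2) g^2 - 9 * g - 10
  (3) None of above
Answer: 1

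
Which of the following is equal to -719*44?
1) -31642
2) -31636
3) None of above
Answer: 2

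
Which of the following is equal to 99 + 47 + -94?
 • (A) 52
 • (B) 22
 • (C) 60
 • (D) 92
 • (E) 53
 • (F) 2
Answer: A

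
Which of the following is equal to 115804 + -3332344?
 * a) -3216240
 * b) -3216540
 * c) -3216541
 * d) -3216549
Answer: b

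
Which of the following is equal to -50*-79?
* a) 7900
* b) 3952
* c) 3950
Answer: c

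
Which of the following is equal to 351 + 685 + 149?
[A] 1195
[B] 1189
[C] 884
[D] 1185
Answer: D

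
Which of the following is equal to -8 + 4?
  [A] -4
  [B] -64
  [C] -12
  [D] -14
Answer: A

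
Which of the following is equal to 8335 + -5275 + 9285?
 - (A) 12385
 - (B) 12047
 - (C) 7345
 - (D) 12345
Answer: D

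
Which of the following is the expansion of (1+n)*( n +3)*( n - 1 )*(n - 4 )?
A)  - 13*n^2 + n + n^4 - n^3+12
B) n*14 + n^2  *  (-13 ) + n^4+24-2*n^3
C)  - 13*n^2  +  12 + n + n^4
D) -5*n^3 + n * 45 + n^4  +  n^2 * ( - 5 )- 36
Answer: A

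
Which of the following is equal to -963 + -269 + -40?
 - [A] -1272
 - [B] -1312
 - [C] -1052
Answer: A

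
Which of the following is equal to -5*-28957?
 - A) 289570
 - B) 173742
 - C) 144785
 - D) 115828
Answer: C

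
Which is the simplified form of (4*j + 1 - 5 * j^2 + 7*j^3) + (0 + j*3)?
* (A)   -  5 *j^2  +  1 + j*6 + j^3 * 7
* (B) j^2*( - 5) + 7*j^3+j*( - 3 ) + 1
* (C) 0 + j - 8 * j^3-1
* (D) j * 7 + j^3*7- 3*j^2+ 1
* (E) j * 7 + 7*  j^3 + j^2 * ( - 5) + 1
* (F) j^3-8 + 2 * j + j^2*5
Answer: E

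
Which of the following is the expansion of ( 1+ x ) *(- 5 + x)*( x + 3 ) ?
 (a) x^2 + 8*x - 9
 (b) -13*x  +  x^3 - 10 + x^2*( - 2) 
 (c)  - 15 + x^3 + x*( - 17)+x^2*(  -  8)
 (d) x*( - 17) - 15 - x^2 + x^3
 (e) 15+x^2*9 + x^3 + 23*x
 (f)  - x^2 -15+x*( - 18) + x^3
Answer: d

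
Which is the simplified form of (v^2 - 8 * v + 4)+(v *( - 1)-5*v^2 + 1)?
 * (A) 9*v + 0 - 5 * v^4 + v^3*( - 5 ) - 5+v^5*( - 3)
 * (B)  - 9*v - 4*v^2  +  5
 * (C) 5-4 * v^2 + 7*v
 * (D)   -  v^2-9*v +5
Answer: B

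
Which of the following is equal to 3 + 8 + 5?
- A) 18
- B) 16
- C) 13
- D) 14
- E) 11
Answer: B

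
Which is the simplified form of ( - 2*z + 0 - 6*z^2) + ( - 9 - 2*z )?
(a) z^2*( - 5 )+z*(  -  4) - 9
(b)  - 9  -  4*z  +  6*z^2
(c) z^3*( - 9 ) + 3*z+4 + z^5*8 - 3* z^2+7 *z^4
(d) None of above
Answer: d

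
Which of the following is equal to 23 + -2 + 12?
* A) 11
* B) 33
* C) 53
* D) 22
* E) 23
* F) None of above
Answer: B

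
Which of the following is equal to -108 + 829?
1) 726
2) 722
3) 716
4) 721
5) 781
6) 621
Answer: 4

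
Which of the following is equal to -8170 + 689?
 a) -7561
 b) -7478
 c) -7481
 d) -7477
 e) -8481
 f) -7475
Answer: c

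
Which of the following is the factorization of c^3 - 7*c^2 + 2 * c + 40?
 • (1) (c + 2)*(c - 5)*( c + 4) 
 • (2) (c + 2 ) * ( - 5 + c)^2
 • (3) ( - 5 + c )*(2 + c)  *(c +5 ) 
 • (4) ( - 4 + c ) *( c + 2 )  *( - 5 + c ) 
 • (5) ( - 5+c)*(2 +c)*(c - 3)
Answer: 4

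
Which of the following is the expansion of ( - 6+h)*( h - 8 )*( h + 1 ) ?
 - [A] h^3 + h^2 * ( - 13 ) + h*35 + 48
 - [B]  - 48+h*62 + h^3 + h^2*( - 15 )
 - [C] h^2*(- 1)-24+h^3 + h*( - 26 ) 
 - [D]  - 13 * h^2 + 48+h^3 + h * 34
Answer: D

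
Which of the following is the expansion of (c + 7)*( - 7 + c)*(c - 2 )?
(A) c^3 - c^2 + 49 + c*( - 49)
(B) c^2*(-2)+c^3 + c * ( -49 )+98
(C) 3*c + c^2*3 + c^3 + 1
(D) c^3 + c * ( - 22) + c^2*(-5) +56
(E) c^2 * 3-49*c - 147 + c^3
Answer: B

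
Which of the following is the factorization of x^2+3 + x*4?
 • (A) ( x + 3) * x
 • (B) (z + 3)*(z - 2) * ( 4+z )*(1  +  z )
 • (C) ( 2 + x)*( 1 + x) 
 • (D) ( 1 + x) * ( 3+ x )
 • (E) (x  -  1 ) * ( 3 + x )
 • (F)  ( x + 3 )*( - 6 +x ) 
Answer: D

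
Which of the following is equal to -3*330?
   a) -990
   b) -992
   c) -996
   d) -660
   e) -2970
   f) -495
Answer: a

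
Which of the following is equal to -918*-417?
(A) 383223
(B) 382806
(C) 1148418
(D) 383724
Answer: B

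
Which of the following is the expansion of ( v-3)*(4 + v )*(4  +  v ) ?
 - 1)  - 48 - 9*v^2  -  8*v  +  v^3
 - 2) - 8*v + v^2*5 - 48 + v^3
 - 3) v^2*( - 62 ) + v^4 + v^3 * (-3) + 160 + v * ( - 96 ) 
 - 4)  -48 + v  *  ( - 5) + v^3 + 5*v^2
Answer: 2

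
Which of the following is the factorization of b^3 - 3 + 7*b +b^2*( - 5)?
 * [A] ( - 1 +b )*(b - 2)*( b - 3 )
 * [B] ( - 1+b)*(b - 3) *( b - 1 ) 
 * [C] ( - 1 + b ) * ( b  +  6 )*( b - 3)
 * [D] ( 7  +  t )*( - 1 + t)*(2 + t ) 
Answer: B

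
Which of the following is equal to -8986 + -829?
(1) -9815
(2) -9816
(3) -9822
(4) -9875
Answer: 1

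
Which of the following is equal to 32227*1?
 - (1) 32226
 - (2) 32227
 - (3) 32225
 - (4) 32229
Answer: 2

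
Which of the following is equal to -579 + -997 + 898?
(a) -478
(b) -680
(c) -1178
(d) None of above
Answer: d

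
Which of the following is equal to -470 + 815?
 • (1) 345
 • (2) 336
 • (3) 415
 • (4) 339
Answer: 1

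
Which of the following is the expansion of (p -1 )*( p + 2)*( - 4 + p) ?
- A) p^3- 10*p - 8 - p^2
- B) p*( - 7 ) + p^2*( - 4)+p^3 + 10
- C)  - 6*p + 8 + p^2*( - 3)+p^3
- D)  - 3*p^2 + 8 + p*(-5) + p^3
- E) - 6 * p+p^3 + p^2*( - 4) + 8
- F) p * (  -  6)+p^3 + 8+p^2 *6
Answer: C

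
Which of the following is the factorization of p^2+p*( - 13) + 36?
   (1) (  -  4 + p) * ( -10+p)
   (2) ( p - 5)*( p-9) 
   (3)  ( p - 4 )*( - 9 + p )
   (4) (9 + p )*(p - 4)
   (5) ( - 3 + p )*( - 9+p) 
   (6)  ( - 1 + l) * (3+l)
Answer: 3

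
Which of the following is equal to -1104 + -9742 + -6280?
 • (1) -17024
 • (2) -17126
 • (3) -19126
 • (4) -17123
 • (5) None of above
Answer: 2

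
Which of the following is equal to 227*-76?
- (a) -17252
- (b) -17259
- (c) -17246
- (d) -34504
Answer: a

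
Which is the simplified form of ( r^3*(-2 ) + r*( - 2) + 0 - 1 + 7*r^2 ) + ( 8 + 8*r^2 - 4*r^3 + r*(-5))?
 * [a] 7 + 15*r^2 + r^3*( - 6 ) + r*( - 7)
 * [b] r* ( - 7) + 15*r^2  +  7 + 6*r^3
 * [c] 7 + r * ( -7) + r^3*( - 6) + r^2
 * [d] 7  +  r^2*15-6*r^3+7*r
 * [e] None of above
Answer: a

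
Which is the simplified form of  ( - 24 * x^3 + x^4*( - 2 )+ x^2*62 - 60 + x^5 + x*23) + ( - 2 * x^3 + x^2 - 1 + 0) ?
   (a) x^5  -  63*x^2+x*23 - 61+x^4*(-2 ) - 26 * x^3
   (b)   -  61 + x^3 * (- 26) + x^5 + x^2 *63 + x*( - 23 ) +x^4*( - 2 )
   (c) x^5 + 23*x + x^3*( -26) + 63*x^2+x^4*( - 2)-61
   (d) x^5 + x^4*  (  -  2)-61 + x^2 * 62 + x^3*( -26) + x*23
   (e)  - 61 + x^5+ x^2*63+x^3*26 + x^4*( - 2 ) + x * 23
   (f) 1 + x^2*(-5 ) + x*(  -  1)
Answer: c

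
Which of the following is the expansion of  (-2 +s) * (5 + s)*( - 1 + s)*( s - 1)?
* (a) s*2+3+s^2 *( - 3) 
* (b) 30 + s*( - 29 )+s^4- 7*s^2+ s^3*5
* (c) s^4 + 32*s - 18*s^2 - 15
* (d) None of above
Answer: d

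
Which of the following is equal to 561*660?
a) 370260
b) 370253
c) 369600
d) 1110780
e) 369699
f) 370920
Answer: a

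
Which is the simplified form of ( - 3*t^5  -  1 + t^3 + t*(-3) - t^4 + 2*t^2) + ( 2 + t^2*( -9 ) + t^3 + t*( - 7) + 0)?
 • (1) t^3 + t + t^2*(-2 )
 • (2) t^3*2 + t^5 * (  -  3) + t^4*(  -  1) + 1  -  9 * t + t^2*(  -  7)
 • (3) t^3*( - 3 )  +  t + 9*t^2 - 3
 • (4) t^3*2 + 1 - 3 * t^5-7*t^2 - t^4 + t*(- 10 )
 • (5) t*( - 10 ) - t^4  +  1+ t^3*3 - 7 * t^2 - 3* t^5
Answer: 4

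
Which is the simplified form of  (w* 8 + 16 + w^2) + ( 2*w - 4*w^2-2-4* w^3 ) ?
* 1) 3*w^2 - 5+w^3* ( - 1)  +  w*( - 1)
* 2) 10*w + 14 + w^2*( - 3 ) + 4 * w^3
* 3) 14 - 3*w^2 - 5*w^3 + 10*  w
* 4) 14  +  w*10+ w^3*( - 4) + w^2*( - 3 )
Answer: 4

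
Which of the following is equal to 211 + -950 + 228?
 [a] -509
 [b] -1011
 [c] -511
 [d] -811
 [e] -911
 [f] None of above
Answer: c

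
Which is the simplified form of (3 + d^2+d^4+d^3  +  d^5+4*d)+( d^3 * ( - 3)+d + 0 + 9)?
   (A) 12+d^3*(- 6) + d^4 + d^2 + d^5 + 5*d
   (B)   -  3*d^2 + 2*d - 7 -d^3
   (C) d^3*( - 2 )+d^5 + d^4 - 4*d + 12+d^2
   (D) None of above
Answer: D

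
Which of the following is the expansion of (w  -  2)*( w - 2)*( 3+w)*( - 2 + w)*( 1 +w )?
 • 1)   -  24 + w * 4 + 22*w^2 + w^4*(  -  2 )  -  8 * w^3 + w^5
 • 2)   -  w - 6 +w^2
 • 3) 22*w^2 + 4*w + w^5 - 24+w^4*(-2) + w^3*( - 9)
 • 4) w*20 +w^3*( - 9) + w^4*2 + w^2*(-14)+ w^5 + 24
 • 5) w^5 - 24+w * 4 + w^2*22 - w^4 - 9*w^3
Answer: 3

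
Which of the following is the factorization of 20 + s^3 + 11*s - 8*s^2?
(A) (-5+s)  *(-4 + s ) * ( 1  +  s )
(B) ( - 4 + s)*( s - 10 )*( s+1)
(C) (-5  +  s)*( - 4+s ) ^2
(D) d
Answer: A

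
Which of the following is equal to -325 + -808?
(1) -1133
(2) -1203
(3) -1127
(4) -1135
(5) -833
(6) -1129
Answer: 1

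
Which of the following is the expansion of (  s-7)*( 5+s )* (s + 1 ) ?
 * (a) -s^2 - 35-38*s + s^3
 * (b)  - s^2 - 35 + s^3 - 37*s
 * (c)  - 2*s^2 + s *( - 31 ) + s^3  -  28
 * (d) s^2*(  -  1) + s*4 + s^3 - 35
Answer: b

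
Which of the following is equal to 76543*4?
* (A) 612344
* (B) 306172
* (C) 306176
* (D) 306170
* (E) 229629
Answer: B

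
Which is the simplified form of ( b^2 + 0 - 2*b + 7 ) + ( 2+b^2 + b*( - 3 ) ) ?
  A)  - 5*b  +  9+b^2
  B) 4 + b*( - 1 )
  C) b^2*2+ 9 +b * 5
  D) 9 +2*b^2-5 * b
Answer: D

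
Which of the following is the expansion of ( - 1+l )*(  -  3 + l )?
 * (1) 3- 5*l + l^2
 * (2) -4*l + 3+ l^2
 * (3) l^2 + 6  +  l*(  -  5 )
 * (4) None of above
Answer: 2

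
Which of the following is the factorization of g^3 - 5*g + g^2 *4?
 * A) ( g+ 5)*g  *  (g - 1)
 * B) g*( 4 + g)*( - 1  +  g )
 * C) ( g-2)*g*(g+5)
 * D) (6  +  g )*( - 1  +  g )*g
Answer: A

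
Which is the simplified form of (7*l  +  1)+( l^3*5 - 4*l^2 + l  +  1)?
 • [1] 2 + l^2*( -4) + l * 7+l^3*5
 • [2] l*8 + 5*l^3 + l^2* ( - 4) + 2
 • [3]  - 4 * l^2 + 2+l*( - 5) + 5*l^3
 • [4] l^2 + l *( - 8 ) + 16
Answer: 2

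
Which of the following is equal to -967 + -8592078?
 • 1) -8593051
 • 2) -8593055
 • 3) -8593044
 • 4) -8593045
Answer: 4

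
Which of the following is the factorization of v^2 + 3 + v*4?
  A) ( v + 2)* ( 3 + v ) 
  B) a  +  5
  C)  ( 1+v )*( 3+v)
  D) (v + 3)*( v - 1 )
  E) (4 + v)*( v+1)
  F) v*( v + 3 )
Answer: C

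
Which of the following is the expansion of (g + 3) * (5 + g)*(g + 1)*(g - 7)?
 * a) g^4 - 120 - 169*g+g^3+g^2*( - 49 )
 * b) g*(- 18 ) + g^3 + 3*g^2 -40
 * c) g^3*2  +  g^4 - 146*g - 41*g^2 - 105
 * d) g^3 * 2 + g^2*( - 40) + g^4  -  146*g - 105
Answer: d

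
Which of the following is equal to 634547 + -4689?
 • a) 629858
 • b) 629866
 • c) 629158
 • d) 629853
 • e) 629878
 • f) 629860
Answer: a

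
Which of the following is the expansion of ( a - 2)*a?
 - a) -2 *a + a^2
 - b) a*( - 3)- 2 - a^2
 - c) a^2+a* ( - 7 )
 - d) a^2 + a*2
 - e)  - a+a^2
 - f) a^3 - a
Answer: a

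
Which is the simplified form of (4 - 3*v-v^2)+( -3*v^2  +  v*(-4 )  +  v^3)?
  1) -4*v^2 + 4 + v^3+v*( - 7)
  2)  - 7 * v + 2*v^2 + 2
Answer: 1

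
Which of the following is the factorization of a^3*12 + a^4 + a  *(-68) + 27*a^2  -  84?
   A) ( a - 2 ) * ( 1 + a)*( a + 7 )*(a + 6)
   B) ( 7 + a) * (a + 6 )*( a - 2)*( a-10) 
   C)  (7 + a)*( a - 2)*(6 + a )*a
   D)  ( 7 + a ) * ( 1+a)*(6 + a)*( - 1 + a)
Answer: A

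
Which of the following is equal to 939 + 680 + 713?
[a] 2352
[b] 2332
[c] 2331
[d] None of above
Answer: b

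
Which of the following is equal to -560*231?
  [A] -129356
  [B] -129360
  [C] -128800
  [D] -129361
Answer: B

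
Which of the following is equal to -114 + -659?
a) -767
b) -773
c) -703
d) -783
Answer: b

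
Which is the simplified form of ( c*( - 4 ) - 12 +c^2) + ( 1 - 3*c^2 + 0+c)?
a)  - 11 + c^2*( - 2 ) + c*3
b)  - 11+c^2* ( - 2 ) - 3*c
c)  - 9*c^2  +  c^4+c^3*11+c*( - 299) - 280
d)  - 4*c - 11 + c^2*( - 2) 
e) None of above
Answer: b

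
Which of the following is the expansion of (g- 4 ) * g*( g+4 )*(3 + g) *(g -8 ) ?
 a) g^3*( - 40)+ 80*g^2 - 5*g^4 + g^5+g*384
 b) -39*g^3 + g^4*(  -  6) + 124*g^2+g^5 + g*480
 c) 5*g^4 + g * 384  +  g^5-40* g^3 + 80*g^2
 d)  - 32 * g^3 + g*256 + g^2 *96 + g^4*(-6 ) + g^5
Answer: a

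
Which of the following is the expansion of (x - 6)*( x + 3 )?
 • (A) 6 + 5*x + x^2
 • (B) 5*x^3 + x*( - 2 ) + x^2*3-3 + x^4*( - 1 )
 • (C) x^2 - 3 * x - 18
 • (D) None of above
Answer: C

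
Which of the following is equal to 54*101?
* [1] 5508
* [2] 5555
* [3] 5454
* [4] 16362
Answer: 3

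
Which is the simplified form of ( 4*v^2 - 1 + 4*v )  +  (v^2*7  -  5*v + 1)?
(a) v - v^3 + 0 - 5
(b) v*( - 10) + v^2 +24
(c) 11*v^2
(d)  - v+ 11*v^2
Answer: d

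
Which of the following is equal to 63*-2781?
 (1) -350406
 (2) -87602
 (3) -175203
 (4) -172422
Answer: 3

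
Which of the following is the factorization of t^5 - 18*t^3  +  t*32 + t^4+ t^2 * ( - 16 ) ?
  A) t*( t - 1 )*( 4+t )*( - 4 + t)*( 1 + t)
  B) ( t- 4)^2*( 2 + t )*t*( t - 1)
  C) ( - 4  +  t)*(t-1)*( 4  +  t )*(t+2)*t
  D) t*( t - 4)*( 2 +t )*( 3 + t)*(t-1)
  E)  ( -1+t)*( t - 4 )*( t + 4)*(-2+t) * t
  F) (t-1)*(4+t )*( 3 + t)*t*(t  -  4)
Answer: C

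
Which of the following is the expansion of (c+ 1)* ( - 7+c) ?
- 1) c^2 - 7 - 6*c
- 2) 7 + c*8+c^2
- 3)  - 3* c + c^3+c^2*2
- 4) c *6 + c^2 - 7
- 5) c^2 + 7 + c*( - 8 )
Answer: 1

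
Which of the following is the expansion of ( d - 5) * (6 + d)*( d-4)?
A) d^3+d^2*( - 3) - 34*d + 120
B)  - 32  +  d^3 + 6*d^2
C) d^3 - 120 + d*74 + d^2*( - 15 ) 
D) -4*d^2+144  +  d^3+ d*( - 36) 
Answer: A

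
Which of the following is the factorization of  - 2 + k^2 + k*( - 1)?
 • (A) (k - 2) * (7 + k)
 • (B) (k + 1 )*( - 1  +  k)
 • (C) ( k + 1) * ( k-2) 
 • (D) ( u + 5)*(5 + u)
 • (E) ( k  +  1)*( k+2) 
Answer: C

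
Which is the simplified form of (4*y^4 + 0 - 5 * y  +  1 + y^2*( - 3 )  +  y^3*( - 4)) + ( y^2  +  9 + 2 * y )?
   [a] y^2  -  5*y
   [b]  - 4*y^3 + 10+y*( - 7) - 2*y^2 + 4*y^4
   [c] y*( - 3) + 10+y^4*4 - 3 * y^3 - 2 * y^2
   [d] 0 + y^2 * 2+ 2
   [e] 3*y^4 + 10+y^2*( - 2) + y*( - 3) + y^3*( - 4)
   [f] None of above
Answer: f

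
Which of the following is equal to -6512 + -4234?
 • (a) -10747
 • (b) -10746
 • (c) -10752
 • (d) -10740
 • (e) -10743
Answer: b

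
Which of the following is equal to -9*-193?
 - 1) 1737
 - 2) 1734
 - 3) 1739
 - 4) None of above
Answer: 1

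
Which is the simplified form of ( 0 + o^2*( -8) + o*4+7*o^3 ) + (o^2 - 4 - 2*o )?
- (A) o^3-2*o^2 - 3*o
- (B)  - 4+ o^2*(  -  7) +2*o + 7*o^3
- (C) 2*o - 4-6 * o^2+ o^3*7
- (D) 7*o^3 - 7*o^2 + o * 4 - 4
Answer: B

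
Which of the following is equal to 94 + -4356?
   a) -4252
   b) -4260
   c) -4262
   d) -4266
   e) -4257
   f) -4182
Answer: c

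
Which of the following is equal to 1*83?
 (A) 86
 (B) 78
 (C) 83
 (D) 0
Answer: C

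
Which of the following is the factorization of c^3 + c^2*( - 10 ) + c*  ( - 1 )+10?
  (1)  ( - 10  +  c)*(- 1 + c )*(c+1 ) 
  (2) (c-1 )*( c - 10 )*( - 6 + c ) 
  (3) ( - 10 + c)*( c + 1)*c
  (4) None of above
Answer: 1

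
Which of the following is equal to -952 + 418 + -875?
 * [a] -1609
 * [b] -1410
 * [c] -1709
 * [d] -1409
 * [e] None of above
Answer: d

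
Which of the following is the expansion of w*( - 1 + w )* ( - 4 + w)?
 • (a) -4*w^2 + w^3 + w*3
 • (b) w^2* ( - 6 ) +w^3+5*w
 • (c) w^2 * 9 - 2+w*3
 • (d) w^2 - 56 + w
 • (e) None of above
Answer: e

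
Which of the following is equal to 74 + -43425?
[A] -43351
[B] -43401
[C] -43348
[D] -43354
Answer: A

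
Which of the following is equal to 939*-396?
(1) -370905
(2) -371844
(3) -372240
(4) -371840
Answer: 2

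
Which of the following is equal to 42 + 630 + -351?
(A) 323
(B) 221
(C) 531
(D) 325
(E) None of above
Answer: E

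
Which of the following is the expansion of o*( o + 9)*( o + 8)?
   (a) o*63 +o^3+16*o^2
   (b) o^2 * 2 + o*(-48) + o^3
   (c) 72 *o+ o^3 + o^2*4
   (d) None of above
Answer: d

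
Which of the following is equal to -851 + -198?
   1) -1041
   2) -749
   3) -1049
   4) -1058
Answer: 3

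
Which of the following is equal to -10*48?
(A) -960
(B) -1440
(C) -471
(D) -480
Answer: D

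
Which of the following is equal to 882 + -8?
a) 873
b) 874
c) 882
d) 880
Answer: b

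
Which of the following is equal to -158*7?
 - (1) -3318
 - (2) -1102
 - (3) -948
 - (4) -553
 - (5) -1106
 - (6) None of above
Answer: 5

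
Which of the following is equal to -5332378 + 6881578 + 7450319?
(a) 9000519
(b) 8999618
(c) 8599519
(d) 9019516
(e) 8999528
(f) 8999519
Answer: f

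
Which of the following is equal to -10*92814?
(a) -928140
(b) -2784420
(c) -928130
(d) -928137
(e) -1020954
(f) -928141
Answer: a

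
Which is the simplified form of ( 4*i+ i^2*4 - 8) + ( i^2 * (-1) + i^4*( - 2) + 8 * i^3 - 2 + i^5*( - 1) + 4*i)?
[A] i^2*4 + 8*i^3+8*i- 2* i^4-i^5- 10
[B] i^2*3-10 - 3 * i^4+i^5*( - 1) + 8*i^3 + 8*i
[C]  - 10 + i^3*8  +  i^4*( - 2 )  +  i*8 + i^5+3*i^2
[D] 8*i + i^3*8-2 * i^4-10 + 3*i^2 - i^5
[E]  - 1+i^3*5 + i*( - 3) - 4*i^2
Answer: D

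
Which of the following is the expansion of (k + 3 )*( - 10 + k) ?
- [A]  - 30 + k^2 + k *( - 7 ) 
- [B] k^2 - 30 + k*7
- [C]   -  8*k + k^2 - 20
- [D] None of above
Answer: A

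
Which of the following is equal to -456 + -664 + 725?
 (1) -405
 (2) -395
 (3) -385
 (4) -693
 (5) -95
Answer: 2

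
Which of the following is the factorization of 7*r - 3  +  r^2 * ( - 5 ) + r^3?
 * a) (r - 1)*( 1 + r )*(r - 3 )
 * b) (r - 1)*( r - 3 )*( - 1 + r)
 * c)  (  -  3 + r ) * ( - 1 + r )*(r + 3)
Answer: b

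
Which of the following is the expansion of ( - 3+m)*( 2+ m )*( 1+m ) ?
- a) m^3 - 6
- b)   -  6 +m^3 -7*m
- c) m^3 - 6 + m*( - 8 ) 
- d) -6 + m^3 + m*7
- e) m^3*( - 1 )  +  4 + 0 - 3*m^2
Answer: b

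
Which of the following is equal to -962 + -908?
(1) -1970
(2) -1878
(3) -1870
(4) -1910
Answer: 3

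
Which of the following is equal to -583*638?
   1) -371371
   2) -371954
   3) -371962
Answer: 2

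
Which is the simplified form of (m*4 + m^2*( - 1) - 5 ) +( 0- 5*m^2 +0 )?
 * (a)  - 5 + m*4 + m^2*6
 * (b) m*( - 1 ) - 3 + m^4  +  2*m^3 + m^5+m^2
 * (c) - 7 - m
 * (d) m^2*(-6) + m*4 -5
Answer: d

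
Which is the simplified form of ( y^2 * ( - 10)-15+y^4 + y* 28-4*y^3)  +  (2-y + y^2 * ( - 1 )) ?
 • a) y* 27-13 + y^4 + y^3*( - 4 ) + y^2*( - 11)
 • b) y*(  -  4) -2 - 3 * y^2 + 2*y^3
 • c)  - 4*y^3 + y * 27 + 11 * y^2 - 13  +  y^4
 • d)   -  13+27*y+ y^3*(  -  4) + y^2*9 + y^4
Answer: a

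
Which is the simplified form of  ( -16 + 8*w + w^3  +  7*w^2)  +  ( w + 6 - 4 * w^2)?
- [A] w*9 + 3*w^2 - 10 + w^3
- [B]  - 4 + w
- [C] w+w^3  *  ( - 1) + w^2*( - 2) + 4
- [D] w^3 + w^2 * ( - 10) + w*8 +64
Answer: A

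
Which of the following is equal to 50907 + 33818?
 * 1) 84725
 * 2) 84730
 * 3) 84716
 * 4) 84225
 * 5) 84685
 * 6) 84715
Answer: 1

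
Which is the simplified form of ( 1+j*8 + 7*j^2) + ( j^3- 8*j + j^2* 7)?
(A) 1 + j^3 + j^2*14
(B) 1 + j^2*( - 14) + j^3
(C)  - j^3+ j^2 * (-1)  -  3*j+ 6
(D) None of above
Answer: A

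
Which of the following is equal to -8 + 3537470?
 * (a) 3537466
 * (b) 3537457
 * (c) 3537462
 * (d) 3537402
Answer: c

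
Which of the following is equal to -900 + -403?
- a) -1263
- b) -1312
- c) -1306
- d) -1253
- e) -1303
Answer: e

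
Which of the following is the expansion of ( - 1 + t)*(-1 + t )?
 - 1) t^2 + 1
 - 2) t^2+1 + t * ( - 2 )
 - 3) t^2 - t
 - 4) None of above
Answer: 2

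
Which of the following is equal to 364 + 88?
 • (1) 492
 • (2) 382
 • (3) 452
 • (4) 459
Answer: 3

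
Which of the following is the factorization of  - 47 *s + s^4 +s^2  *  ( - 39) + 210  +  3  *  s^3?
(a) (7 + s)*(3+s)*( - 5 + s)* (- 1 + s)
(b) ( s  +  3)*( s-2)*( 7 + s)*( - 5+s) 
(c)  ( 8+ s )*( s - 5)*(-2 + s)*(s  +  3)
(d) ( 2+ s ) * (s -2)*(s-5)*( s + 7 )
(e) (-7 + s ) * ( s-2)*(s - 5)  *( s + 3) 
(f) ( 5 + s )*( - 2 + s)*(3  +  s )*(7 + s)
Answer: b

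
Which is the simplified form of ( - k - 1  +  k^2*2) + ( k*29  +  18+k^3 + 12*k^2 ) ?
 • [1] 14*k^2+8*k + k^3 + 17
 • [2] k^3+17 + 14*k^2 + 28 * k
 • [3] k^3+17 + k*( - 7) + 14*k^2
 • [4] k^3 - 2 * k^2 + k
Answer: 2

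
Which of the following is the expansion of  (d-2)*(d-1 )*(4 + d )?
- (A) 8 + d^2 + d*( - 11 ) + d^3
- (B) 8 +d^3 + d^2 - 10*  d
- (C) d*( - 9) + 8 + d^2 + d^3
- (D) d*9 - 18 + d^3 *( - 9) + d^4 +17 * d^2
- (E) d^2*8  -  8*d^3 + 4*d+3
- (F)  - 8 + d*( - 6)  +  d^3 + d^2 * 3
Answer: B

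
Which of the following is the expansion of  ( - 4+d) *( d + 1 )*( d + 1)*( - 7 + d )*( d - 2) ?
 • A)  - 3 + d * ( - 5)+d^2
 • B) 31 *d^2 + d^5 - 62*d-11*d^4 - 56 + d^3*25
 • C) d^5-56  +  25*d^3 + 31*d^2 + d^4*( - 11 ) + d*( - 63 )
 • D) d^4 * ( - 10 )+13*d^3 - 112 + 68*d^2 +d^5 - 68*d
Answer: B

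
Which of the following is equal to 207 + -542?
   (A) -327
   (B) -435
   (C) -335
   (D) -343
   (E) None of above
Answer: C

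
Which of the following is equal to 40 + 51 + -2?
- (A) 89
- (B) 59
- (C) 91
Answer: A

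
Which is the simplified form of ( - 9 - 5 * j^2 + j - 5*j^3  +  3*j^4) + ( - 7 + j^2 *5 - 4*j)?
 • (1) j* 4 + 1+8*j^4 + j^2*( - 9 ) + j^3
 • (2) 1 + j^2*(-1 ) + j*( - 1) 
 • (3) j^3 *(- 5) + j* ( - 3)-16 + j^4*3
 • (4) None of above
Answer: 3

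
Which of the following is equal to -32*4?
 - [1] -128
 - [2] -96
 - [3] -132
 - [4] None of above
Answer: 1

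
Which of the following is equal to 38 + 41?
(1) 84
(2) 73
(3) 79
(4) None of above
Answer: 3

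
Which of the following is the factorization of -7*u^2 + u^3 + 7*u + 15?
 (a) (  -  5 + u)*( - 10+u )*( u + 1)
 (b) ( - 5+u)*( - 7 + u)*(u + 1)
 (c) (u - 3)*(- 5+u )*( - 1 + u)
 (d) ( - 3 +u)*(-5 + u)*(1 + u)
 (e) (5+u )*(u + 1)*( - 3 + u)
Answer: d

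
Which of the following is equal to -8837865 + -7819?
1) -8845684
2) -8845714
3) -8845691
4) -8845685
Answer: 1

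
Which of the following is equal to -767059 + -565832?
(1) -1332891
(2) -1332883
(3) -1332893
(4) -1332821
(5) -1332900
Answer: 1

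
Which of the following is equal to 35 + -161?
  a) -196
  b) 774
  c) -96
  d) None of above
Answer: d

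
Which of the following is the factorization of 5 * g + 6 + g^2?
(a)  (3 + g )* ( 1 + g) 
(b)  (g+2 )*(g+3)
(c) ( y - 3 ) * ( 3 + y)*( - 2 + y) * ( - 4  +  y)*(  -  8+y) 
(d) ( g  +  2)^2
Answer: b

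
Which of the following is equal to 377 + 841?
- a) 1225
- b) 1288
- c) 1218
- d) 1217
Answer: c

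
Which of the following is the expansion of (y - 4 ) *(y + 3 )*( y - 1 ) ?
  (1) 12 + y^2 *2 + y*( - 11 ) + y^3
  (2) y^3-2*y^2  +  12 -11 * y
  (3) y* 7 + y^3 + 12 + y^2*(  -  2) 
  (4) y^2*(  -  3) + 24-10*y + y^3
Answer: 2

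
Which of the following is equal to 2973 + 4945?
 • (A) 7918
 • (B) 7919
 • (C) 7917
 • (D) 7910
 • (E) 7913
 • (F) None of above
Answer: A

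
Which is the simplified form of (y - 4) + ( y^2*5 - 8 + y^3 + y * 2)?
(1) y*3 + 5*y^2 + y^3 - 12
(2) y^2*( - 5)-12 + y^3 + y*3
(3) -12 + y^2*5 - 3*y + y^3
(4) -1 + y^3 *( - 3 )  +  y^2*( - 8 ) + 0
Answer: 1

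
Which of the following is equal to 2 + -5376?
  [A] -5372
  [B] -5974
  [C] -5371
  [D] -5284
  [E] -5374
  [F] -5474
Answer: E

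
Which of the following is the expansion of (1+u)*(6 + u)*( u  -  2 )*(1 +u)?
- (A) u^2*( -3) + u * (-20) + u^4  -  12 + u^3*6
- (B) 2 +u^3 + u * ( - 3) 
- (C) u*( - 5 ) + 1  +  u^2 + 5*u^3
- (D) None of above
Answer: A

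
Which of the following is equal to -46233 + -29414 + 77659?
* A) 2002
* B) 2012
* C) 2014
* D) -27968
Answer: B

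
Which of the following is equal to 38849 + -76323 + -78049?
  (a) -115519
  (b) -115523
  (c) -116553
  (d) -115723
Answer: b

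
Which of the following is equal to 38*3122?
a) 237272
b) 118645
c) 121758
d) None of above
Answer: d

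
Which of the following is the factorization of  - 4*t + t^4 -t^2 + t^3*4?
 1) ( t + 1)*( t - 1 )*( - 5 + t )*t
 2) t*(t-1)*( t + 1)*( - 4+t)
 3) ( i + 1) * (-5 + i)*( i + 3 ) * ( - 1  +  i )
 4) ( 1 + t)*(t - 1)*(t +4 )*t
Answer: 4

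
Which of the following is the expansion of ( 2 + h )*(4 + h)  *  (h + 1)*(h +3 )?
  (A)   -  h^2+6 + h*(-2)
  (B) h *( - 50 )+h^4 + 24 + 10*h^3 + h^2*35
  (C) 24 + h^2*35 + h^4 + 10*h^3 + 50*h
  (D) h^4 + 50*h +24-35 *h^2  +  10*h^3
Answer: C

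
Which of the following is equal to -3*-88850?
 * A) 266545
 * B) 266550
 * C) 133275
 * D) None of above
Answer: B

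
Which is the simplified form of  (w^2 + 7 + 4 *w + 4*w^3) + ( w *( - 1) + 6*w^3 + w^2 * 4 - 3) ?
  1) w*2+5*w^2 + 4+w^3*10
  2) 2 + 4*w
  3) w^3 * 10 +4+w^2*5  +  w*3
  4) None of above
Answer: 3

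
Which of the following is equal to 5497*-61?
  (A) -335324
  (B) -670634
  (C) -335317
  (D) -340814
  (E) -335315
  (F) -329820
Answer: C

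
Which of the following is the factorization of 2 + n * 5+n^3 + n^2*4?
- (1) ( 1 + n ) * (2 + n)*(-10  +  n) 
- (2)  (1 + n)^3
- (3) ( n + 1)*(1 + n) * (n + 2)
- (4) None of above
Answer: 3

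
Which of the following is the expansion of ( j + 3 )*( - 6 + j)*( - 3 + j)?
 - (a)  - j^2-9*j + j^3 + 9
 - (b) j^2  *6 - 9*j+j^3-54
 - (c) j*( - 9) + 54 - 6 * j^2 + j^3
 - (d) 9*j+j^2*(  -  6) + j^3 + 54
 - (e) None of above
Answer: c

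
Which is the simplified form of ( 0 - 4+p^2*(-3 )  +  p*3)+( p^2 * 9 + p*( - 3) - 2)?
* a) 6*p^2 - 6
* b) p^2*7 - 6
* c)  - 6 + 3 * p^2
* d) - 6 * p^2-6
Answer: a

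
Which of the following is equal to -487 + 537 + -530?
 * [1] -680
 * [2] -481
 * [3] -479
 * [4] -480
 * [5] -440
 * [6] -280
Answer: 4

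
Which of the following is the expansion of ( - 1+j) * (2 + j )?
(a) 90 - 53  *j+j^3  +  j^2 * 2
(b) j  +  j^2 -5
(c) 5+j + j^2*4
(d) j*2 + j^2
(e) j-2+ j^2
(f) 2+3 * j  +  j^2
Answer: e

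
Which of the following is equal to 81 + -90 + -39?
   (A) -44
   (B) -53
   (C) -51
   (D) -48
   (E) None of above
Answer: D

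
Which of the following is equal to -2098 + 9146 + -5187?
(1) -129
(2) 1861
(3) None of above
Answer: 2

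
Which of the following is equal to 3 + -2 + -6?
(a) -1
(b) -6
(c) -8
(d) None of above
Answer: d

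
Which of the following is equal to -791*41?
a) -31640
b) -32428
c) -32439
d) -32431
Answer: d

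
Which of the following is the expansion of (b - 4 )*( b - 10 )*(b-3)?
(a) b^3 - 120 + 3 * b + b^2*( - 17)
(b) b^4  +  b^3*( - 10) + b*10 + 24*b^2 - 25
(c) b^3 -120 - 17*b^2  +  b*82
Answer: c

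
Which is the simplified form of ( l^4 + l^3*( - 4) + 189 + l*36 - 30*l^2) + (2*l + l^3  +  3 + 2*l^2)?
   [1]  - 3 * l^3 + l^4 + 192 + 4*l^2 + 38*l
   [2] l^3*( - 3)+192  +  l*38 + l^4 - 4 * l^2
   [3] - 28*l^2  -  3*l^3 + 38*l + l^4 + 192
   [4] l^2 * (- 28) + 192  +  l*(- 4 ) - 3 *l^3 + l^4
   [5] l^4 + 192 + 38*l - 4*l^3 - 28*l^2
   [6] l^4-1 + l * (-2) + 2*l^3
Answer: 3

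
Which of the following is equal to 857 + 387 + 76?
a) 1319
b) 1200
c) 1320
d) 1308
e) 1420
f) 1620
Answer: c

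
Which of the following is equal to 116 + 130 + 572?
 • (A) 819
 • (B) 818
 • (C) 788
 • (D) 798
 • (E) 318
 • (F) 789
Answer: B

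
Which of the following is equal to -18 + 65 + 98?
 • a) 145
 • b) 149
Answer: a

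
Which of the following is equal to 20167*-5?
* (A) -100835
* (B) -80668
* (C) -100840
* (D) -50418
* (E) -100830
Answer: A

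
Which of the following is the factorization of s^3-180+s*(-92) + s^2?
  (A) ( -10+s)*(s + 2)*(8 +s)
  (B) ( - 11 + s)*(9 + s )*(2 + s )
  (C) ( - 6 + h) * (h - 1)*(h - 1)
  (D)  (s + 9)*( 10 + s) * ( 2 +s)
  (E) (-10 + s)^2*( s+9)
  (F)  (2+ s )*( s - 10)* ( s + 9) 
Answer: F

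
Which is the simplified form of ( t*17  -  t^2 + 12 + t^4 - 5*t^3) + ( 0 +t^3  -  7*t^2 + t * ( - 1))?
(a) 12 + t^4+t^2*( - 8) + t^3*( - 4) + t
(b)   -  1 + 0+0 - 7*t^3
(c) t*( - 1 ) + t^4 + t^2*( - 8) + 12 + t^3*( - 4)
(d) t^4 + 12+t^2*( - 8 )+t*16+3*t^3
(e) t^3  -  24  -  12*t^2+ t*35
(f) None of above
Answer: f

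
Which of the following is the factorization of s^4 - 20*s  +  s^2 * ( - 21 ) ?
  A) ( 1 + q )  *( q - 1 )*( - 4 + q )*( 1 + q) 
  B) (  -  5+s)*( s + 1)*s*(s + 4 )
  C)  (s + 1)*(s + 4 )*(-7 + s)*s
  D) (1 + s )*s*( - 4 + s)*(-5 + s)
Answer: B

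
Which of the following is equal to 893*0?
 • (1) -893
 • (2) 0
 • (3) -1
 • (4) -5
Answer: 2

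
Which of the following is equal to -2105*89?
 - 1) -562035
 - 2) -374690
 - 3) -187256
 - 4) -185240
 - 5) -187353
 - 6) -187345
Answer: 6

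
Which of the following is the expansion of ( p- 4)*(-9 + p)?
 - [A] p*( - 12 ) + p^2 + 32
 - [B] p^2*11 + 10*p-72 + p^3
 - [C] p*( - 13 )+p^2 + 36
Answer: C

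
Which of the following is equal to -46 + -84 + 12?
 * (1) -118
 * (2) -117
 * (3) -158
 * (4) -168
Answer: 1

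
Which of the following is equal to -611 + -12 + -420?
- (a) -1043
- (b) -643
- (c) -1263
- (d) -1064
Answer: a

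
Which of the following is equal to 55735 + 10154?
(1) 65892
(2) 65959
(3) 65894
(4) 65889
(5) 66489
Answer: 4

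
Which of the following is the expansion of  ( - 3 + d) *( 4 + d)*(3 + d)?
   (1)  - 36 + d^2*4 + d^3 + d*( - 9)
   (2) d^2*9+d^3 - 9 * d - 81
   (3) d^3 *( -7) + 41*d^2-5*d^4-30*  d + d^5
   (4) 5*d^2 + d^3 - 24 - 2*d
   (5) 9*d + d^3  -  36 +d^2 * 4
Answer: 1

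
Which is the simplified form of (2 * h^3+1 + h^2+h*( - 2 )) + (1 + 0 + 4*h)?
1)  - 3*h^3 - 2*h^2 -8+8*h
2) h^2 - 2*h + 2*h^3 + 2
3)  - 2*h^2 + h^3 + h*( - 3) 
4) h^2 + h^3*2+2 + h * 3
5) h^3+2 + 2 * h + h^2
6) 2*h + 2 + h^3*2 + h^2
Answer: 6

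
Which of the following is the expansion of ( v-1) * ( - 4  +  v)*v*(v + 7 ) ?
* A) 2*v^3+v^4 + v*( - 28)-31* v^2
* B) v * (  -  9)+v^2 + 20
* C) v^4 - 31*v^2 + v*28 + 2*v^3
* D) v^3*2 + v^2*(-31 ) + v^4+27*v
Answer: C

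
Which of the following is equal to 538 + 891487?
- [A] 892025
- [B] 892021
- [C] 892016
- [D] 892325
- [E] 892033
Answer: A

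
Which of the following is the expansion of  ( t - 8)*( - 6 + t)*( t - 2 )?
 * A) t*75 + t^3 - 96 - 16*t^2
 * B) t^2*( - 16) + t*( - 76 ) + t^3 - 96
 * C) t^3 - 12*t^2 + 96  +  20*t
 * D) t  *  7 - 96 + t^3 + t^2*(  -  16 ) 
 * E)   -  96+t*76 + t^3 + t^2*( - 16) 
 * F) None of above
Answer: E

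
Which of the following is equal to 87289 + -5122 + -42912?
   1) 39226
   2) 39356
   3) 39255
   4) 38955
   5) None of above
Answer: 3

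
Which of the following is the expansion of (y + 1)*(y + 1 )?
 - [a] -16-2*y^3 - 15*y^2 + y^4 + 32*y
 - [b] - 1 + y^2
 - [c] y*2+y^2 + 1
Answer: c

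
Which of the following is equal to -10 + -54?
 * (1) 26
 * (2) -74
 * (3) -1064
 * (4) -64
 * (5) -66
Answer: 4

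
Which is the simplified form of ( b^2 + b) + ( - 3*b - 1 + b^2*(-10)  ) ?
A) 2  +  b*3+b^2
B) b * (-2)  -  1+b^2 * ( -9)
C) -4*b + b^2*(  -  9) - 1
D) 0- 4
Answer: B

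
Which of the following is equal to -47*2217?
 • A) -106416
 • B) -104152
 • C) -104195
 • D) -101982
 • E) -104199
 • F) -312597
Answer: E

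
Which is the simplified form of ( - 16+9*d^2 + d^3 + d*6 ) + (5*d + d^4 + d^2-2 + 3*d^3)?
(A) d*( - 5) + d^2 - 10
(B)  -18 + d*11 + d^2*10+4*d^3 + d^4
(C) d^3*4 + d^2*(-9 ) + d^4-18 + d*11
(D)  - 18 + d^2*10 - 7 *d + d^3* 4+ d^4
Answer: B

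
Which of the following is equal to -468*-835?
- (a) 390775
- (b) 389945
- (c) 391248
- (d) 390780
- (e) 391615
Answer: d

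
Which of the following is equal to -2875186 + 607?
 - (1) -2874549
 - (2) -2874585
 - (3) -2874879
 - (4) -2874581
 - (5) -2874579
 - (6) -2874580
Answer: 5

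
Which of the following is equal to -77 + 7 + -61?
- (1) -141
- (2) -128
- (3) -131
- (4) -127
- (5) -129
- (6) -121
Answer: 3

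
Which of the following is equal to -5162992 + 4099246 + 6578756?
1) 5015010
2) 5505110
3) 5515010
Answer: 3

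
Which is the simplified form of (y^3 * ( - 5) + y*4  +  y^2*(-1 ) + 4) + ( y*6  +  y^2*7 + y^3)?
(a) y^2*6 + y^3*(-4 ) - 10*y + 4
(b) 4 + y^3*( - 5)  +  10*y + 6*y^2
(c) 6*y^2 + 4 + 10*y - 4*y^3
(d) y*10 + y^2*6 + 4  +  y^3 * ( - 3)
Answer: c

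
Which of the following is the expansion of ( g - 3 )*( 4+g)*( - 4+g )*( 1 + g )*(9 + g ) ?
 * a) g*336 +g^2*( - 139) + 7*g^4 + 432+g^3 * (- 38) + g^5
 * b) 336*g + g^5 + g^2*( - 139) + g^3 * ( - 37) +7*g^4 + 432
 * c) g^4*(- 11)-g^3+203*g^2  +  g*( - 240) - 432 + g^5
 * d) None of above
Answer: b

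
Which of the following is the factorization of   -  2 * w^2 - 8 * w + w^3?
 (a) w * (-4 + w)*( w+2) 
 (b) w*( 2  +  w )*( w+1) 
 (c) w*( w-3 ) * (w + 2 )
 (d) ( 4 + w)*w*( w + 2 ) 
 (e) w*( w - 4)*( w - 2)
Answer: a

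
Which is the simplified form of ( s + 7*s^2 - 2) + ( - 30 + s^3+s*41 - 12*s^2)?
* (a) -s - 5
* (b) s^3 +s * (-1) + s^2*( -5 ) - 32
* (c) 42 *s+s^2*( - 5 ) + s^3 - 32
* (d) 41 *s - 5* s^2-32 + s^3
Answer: c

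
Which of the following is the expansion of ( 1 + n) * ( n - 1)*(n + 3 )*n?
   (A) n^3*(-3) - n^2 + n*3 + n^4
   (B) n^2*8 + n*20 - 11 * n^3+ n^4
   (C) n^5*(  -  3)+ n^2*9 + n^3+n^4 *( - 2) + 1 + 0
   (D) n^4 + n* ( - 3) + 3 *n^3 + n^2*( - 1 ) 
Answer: D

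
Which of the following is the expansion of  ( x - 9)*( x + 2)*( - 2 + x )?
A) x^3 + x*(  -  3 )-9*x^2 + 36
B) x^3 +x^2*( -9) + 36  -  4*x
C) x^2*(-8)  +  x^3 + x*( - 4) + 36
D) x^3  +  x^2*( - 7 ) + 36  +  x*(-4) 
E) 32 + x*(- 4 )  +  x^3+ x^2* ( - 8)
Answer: B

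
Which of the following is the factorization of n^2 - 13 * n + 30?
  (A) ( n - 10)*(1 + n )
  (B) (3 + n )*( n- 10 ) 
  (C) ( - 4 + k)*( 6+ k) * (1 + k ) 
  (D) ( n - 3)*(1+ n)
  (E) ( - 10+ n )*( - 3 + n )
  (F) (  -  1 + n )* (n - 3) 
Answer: E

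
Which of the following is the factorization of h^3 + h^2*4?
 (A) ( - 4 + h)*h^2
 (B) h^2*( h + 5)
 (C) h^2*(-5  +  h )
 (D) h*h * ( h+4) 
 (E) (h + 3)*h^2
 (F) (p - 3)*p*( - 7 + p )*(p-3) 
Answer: D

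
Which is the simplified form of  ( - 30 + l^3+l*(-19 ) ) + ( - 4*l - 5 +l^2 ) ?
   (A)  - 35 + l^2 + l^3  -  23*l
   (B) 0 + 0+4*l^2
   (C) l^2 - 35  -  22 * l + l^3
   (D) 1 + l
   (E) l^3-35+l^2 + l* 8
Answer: A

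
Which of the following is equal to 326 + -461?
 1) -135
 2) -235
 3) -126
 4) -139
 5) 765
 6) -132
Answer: 1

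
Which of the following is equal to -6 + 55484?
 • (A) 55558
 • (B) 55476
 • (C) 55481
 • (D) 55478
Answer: D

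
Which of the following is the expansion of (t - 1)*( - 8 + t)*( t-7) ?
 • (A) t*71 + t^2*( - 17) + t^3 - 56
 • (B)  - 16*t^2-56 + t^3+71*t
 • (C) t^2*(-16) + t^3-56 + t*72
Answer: B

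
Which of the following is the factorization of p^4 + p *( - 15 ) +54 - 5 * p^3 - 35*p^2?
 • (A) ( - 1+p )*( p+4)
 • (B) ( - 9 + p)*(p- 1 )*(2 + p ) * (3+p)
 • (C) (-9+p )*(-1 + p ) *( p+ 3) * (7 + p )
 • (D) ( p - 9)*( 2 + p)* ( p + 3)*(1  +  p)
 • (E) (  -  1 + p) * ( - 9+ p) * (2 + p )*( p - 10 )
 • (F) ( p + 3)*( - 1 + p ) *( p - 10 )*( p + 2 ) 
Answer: B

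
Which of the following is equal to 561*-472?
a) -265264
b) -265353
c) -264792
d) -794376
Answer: c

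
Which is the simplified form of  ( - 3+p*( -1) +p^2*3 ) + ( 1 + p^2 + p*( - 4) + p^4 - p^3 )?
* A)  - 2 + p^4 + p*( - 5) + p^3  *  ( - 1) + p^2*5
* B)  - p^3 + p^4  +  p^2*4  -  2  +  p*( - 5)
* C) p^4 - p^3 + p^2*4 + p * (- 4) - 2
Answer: B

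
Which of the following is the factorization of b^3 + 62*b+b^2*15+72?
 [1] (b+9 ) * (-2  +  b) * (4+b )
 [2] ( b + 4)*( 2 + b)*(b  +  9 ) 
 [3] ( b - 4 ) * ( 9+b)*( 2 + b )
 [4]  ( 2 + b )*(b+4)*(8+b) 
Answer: 2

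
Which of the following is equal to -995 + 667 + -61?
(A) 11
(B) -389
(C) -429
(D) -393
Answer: B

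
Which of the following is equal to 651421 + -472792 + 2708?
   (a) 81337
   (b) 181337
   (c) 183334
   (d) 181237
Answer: b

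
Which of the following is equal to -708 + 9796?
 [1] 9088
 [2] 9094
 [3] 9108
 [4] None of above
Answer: 1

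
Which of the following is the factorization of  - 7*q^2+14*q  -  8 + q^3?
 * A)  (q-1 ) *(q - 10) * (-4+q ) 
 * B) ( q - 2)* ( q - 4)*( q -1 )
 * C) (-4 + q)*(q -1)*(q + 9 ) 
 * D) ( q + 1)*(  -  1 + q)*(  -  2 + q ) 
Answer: B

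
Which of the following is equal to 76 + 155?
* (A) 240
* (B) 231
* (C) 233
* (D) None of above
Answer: B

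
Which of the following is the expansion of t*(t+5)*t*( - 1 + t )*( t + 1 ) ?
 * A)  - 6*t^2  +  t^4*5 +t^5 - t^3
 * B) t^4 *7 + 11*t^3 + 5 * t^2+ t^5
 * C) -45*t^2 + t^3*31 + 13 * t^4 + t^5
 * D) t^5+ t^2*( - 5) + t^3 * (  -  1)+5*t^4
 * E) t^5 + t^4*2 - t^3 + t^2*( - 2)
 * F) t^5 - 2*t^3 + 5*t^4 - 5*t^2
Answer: D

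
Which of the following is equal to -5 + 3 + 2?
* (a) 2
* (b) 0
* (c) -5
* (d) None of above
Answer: b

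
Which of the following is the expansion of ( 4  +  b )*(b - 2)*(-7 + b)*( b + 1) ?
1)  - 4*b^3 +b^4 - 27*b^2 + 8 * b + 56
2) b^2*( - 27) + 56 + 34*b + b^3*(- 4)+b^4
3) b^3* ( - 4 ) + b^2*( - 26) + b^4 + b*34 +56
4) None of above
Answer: 2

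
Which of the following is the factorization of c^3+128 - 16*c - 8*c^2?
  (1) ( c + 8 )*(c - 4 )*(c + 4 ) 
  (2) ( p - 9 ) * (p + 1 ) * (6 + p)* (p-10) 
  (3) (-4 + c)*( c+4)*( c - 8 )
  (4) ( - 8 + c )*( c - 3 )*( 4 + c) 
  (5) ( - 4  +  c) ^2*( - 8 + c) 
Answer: 3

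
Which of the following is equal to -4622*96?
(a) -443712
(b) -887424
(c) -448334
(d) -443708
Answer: a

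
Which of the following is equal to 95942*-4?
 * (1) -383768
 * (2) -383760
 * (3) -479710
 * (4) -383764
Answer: 1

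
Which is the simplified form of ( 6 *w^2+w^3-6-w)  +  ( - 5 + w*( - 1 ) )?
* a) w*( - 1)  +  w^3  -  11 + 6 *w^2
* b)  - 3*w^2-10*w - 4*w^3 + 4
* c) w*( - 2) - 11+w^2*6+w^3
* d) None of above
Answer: c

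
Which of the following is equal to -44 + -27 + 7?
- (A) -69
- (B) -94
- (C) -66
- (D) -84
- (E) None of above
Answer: E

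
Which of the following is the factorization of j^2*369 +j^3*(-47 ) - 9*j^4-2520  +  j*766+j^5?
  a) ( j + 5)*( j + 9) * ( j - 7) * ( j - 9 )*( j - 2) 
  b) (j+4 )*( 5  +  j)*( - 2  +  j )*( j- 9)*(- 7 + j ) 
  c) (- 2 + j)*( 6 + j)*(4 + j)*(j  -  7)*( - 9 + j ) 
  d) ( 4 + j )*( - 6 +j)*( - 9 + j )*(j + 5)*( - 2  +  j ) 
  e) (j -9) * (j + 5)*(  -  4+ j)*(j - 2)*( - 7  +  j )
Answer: b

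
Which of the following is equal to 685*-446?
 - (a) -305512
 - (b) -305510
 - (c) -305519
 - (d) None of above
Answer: b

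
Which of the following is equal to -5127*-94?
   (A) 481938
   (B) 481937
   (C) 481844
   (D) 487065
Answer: A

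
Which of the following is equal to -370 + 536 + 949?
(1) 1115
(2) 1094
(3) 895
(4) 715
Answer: 1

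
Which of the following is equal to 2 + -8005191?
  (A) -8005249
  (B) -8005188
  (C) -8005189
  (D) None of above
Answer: C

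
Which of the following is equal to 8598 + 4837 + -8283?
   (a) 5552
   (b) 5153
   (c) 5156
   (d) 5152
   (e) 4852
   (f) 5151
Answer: d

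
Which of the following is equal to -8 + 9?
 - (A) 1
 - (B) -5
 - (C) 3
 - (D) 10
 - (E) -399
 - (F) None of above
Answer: A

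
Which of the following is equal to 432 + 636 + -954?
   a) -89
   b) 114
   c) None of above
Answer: b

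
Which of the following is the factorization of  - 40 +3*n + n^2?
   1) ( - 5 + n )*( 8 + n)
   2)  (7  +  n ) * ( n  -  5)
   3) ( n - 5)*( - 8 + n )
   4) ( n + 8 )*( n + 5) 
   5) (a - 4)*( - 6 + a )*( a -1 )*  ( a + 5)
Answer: 1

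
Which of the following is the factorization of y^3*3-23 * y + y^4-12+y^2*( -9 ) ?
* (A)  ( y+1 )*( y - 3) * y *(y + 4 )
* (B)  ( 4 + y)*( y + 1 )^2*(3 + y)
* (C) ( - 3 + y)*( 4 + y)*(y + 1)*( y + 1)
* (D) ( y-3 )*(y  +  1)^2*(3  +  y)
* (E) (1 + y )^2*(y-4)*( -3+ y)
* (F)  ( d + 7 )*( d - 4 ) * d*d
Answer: C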